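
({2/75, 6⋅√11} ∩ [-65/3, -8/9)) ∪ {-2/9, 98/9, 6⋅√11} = {-2/9, 98/9, 6⋅√11}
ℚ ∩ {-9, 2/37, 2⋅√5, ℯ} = {-9, 2/37}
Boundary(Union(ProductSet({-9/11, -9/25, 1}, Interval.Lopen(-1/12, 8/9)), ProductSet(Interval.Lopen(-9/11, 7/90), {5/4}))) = Union(ProductSet({-9/11, -9/25, 1}, Interval(-1/12, 8/9)), ProductSet(Interval(-9/11, 7/90), {5/4}))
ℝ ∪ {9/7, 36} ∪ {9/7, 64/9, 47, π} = ℝ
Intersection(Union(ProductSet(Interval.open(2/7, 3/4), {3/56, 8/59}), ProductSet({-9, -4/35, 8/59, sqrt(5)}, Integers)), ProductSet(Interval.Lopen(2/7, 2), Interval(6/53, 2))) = ProductSet(Interval.open(2/7, 3/4), {8/59})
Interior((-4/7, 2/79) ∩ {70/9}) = ∅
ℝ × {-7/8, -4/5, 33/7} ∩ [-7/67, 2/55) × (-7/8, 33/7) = [-7/67, 2/55) × {-4/5}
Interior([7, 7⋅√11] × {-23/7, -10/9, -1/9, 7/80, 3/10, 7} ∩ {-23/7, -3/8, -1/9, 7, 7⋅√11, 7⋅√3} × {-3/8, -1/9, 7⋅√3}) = ∅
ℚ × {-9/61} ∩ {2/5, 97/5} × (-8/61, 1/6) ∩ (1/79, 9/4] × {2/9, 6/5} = ∅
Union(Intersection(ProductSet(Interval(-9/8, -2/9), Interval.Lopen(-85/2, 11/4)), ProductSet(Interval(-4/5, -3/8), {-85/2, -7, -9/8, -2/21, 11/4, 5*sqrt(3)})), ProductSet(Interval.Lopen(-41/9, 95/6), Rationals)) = ProductSet(Interval.Lopen(-41/9, 95/6), Rationals)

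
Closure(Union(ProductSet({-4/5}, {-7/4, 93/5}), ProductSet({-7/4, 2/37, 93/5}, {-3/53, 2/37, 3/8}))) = Union(ProductSet({-4/5}, {-7/4, 93/5}), ProductSet({-7/4, 2/37, 93/5}, {-3/53, 2/37, 3/8}))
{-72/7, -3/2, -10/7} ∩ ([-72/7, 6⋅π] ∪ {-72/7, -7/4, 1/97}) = {-72/7, -3/2, -10/7}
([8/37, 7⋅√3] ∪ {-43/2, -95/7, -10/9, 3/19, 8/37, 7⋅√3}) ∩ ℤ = {1, 2, …, 12}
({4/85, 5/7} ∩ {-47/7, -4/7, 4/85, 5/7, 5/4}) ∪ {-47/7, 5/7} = {-47/7, 4/85, 5/7}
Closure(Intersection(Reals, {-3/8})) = {-3/8}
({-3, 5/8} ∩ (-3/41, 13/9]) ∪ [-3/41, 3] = [-3/41, 3]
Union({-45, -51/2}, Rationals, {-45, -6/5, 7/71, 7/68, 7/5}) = Rationals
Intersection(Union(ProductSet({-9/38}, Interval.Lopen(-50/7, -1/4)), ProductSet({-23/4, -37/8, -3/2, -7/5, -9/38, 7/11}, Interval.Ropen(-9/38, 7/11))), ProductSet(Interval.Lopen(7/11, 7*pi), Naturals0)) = EmptySet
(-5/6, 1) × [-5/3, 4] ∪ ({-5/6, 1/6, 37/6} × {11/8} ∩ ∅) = (-5/6, 1) × [-5/3, 4]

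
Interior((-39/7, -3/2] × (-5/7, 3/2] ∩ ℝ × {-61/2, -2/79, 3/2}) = ∅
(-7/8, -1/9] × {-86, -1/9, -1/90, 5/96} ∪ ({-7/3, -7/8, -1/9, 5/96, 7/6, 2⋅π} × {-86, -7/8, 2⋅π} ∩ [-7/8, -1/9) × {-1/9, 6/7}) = (-7/8, -1/9] × {-86, -1/9, -1/90, 5/96}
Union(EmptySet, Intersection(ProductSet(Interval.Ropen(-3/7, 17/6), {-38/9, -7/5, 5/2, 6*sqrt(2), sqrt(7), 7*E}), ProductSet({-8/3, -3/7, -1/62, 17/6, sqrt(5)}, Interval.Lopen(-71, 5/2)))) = ProductSet({-3/7, -1/62, sqrt(5)}, {-38/9, -7/5, 5/2})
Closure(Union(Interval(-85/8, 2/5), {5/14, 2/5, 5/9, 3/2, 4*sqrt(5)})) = Union({5/9, 3/2, 4*sqrt(5)}, Interval(-85/8, 2/5))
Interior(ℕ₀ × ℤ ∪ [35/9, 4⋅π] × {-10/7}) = ∅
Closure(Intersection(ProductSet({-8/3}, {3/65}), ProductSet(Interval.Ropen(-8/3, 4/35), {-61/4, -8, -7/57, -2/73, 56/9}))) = EmptySet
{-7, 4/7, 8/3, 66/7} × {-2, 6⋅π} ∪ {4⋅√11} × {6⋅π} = ({4⋅√11} × {6⋅π}) ∪ ({-7, 4/7, 8/3, 66/7} × {-2, 6⋅π})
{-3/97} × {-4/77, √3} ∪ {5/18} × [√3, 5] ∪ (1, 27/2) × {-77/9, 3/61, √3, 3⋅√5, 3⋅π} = ({-3/97} × {-4/77, √3}) ∪ ({5/18} × [√3, 5]) ∪ ((1, 27/2) × {-77/9, 3/61, √3, 3⋅√5, 3⋅π})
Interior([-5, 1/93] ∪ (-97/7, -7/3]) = (-97/7, 1/93)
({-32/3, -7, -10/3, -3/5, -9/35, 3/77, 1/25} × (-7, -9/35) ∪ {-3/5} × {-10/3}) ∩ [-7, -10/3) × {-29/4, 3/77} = ∅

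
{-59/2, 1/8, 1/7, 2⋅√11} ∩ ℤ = ∅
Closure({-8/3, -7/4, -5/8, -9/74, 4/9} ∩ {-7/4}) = {-7/4}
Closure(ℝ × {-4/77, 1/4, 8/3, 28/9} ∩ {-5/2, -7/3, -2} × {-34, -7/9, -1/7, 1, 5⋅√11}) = ∅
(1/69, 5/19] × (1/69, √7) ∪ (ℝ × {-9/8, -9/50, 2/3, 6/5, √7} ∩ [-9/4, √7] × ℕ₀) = (1/69, 5/19] × (1/69, √7)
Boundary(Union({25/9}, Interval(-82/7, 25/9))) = {-82/7, 25/9}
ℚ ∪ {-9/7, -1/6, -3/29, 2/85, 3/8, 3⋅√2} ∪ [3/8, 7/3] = ℚ ∪ [3/8, 7/3] ∪ {3⋅√2}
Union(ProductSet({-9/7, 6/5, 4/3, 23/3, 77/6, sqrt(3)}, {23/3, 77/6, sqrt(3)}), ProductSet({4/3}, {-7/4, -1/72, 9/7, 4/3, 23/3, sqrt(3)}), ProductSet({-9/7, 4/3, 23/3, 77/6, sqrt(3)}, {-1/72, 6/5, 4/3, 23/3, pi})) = Union(ProductSet({4/3}, {-7/4, -1/72, 9/7, 4/3, 23/3, sqrt(3)}), ProductSet({-9/7, 4/3, 23/3, 77/6, sqrt(3)}, {-1/72, 6/5, 4/3, 23/3, pi}), ProductSet({-9/7, 6/5, 4/3, 23/3, 77/6, sqrt(3)}, {23/3, 77/6, sqrt(3)}))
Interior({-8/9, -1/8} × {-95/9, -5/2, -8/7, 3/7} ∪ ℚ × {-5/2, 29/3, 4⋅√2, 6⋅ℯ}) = ∅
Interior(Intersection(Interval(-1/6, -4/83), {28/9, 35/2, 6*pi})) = EmptySet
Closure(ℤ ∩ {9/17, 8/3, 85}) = {85}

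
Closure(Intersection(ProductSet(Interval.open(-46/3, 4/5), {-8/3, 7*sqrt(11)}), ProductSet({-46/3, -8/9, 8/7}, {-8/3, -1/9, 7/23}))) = ProductSet({-8/9}, {-8/3})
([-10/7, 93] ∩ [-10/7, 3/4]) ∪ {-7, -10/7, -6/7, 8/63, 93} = {-7, 93} ∪ [-10/7, 3/4]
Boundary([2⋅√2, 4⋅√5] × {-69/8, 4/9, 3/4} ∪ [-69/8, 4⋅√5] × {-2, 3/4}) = ([-69/8, 4⋅√5] × {-2, 3/4}) ∪ ([2⋅√2, 4⋅√5] × {-69/8, 4/9, 3/4})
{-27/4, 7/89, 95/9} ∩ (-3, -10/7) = ∅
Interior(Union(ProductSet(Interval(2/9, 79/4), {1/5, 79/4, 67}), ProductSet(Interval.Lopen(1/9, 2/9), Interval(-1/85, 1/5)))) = ProductSet(Interval.open(1/9, 2/9), Interval.open(-1/85, 1/5))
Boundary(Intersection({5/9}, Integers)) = EmptySet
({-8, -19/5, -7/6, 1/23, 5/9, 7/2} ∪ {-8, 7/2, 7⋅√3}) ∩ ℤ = {-8}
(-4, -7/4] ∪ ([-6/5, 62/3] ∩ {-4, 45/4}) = (-4, -7/4] ∪ {45/4}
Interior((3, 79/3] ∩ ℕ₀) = ∅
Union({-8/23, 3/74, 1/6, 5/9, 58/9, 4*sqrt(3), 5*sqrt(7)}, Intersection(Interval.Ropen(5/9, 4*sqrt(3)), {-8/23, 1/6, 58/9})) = {-8/23, 3/74, 1/6, 5/9, 58/9, 4*sqrt(3), 5*sqrt(7)}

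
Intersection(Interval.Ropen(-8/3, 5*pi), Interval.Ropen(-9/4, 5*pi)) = Interval.Ropen(-9/4, 5*pi)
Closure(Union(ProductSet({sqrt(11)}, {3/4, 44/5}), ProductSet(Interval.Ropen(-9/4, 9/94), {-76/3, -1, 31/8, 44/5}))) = Union(ProductSet({sqrt(11)}, {3/4, 44/5}), ProductSet(Interval(-9/4, 9/94), {-76/3, -1, 31/8, 44/5}))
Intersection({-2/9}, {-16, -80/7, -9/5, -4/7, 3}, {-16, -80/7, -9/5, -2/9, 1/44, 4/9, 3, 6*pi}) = EmptySet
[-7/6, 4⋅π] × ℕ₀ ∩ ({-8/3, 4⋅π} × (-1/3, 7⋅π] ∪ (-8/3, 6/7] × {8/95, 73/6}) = {4⋅π} × {0, 1, …, 21}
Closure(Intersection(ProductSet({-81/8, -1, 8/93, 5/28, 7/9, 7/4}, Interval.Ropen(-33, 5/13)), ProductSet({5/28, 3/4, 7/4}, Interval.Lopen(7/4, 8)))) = EmptySet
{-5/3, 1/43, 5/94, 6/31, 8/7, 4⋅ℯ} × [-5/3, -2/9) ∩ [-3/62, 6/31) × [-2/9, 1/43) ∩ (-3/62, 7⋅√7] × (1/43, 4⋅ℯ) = ∅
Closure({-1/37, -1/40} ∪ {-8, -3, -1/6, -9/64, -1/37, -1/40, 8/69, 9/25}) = {-8, -3, -1/6, -9/64, -1/37, -1/40, 8/69, 9/25}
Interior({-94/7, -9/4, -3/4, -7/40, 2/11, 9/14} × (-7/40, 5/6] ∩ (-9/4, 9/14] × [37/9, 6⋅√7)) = ∅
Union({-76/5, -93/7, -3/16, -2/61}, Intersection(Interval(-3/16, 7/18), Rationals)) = Union({-76/5, -93/7}, Intersection(Interval(-3/16, 7/18), Rationals))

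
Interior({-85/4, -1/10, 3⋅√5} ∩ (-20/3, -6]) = ∅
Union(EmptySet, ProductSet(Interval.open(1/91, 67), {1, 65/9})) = ProductSet(Interval.open(1/91, 67), {1, 65/9})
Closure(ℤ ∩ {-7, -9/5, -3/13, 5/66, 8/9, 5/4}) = {-7}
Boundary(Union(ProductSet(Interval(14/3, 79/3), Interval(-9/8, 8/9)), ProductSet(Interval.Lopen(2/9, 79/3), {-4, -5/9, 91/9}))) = Union(ProductSet({14/3, 79/3}, Interval(-9/8, 8/9)), ProductSet(Interval(2/9, 79/3), {-4, 91/9}), ProductSet(Interval(14/3, 79/3), {-9/8, 8/9}), ProductSet(Union({79/3}, Interval(2/9, 14/3)), {-4, -5/9, 91/9}))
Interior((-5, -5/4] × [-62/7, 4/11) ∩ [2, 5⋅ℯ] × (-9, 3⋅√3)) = ∅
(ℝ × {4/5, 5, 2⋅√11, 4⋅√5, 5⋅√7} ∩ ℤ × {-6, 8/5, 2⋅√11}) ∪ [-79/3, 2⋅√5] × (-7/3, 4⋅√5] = (ℤ × {2⋅√11}) ∪ ([-79/3, 2⋅√5] × (-7/3, 4⋅√5])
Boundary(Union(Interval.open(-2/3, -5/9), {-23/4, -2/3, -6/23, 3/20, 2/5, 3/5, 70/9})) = {-23/4, -2/3, -5/9, -6/23, 3/20, 2/5, 3/5, 70/9}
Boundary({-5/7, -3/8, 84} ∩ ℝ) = {-5/7, -3/8, 84}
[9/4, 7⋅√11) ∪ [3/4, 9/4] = [3/4, 7⋅√11)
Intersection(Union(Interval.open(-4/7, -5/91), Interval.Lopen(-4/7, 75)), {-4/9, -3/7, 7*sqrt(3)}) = {-4/9, -3/7, 7*sqrt(3)}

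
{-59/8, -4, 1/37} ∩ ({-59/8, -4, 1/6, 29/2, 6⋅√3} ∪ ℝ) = {-59/8, -4, 1/37}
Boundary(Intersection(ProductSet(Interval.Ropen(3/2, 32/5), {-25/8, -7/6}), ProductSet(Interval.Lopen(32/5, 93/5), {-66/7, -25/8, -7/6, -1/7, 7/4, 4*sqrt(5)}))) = EmptySet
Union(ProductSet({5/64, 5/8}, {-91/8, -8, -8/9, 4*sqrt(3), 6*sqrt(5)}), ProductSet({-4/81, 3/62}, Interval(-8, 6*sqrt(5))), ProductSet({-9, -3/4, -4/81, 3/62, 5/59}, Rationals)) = Union(ProductSet({-4/81, 3/62}, Interval(-8, 6*sqrt(5))), ProductSet({5/64, 5/8}, {-91/8, -8, -8/9, 4*sqrt(3), 6*sqrt(5)}), ProductSet({-9, -3/4, -4/81, 3/62, 5/59}, Rationals))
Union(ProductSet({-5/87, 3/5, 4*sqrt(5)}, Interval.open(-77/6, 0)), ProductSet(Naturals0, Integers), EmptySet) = Union(ProductSet({-5/87, 3/5, 4*sqrt(5)}, Interval.open(-77/6, 0)), ProductSet(Naturals0, Integers))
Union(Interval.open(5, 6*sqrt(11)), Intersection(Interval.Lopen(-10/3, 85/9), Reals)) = Interval.open(-10/3, 6*sqrt(11))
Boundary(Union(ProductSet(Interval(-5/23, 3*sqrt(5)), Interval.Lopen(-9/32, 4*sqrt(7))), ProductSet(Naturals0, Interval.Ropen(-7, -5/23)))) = Union(ProductSet(Complement(Naturals0, Interval.open(-5/23, 3*sqrt(5))), Interval(-7, -5/23)), ProductSet({-5/23, 3*sqrt(5)}, Interval(-9/32, 4*sqrt(7))), ProductSet(Interval(-5/23, 3*sqrt(5)), {-9/32, 4*sqrt(7)}), ProductSet(Naturals0, Interval(-7, -9/32)))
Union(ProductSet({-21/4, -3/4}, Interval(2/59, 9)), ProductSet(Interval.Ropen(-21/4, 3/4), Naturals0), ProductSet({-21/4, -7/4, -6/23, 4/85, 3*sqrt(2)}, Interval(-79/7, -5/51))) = Union(ProductSet({-21/4, -3/4}, Interval(2/59, 9)), ProductSet({-21/4, -7/4, -6/23, 4/85, 3*sqrt(2)}, Interval(-79/7, -5/51)), ProductSet(Interval.Ropen(-21/4, 3/4), Naturals0))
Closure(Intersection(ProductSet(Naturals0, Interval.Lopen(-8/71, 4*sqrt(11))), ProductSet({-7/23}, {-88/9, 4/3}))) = EmptySet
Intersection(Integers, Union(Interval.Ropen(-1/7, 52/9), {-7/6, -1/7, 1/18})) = Range(0, 6, 1)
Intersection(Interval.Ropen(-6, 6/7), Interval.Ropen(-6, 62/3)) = Interval.Ropen(-6, 6/7)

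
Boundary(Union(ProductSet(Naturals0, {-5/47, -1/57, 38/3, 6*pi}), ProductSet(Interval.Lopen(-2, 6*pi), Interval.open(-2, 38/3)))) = Union(ProductSet(Complement(Naturals0, Interval.open(-2, 6*pi)), {-5/47, -1/57, 38/3, 6*pi}), ProductSet({-2, 6*pi}, Interval(-2, 38/3)), ProductSet(Interval(-2, 6*pi), {-2, 38/3}), ProductSet(Naturals0, {38/3, 6*pi}))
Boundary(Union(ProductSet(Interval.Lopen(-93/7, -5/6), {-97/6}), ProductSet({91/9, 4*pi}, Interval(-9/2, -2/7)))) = Union(ProductSet({91/9, 4*pi}, Interval(-9/2, -2/7)), ProductSet(Interval(-93/7, -5/6), {-97/6}))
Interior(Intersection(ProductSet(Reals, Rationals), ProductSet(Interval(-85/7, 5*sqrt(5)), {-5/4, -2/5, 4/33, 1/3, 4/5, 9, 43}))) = EmptySet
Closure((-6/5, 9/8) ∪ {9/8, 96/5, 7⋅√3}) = [-6/5, 9/8] ∪ {96/5, 7⋅√3}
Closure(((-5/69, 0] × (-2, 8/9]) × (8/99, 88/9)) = (((-5/69, 0] × (-2, 8/9]) × (8/99, 88/9)) ∪ ((({-5/69, 0} × [-2, 8/9]) ∪ ([-5/69, 0] × {-2, 8/9})) × [8/99, 88/9]) ∪ ((({-5/69, 0} × [-2, 8/9]) ∪ ([-5/69, 0] × {-2, 8/9}) ∪ ((-5/69, 0] × (-2, 8/9])) × {8/99, 88/9})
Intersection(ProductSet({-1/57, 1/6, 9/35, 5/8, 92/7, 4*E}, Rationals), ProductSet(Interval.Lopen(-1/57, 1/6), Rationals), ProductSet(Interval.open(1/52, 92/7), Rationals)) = ProductSet({1/6}, Rationals)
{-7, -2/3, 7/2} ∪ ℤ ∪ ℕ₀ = ℤ ∪ {-2/3, 7/2}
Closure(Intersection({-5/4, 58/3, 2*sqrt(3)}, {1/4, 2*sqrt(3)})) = {2*sqrt(3)}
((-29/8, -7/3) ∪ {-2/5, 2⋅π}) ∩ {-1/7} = ∅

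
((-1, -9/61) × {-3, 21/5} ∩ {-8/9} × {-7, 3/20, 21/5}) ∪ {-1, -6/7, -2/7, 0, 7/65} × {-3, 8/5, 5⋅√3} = ({-8/9} × {21/5}) ∪ ({-1, -6/7, -2/7, 0, 7/65} × {-3, 8/5, 5⋅√3})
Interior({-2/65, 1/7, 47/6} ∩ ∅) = ∅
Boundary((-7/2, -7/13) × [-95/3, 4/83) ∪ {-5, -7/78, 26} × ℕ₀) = ({-5, -7/78, 26} × ℕ₀) ∪ ({-7/2, -7/13} × [-95/3, 4/83]) ∪ ([-7/2, -7/13] × {-95/3, 4/83})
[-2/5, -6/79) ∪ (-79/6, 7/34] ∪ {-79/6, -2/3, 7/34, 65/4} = [-79/6, 7/34] ∪ {65/4}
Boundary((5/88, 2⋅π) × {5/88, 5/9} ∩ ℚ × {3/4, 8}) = ∅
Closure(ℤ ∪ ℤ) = ℤ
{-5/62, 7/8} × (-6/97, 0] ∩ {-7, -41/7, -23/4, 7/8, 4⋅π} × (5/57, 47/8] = ∅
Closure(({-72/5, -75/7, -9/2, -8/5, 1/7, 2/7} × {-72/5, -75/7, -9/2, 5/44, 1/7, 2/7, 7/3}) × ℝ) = ({-72/5, -75/7, -9/2, -8/5, 1/7, 2/7} × {-72/5, -75/7, -9/2, 5/44, 1/7, 2/7, 7/3}) × ℝ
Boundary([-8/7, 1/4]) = {-8/7, 1/4}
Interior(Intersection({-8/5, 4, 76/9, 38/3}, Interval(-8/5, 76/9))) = EmptySet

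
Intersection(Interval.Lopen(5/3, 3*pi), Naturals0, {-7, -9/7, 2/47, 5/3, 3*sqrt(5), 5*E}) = EmptySet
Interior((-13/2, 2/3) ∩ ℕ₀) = ∅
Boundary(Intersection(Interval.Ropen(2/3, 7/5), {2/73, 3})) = EmptySet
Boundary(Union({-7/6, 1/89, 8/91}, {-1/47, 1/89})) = {-7/6, -1/47, 1/89, 8/91}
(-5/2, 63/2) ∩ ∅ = ∅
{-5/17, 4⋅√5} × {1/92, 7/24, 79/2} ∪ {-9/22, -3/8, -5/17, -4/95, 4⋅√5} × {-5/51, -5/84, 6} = ({-5/17, 4⋅√5} × {1/92, 7/24, 79/2}) ∪ ({-9/22, -3/8, -5/17, -4/95, 4⋅√5} × {-5/51, -5/84, 6})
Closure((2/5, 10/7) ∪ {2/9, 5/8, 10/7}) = {2/9} ∪ [2/5, 10/7]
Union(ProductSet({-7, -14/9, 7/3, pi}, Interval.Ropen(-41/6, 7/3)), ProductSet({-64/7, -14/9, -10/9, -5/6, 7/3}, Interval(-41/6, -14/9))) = Union(ProductSet({-7, -14/9, 7/3, pi}, Interval.Ropen(-41/6, 7/3)), ProductSet({-64/7, -14/9, -10/9, -5/6, 7/3}, Interval(-41/6, -14/9)))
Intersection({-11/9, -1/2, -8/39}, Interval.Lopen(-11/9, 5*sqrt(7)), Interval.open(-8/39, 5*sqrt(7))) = EmptySet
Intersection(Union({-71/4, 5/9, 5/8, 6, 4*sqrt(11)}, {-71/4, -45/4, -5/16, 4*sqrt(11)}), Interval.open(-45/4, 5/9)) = {-5/16}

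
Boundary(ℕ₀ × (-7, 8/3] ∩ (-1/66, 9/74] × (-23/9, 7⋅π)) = {0} × [-23/9, 8/3]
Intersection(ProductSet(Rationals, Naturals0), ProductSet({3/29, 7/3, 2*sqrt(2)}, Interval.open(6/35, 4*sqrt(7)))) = ProductSet({3/29, 7/3}, Range(1, 11, 1))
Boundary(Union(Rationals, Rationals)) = Reals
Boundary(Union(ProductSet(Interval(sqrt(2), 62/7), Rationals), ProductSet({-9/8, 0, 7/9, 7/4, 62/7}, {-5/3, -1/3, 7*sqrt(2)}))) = Union(ProductSet({-9/8, 0, 7/9, 7/4, 62/7}, {-5/3, -1/3, 7*sqrt(2)}), ProductSet(Interval(sqrt(2), 62/7), Reals))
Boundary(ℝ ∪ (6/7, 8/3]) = ∅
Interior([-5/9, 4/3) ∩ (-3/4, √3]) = (-5/9, 4/3)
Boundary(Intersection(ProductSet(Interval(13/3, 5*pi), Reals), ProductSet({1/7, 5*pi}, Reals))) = ProductSet({5*pi}, Reals)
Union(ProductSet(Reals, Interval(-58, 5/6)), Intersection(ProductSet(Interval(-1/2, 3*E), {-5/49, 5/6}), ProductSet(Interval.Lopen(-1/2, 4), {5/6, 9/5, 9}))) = ProductSet(Reals, Interval(-58, 5/6))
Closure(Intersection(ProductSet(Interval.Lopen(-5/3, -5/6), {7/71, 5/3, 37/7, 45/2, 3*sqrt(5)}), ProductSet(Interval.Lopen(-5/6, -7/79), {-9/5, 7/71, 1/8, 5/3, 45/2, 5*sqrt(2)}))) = EmptySet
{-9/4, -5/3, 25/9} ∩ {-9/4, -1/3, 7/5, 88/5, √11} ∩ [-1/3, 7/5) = ∅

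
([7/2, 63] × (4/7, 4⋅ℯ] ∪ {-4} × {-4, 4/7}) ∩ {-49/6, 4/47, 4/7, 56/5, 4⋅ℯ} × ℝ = {56/5, 4⋅ℯ} × (4/7, 4⋅ℯ]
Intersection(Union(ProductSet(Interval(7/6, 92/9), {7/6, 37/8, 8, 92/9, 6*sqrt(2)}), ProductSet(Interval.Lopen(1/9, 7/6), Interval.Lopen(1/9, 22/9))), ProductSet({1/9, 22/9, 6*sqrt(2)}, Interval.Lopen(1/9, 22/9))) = ProductSet({22/9, 6*sqrt(2)}, {7/6})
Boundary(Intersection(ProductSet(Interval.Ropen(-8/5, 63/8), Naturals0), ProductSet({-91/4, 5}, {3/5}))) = EmptySet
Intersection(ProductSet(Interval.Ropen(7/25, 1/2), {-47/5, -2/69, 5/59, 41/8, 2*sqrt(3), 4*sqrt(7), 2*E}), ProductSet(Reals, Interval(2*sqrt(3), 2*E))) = ProductSet(Interval.Ropen(7/25, 1/2), {41/8, 2*sqrt(3), 2*E})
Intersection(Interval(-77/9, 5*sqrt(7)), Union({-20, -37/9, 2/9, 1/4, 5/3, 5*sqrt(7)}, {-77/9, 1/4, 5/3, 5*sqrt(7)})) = {-77/9, -37/9, 2/9, 1/4, 5/3, 5*sqrt(7)}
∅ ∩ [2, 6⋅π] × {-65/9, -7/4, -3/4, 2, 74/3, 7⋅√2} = ∅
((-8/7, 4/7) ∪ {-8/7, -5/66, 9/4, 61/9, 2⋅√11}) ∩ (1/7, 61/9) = (1/7, 4/7) ∪ {9/4, 2⋅√11}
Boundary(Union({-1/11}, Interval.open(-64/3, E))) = {-64/3, E}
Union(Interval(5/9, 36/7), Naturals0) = Union(Interval(5/9, 36/7), Naturals0)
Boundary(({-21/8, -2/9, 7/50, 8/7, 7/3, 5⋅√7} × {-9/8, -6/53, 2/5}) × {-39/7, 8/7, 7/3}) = ({-21/8, -2/9, 7/50, 8/7, 7/3, 5⋅√7} × {-9/8, -6/53, 2/5}) × {-39/7, 8/7, 7/3}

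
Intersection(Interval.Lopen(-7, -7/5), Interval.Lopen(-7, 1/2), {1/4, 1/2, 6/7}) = EmptySet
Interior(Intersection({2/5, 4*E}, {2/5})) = EmptySet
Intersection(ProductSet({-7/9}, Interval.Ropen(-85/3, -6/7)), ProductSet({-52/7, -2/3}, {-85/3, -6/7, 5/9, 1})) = EmptySet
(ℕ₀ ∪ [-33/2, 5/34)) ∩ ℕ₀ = ℕ₀ ∪ {0}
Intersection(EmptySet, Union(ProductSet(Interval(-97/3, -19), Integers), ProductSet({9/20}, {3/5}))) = EmptySet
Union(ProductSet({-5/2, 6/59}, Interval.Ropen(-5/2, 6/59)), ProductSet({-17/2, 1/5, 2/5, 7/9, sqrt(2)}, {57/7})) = Union(ProductSet({-5/2, 6/59}, Interval.Ropen(-5/2, 6/59)), ProductSet({-17/2, 1/5, 2/5, 7/9, sqrt(2)}, {57/7}))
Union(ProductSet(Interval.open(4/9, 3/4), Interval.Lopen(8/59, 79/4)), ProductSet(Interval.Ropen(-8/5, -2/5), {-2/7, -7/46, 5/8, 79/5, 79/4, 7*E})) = Union(ProductSet(Interval.Ropen(-8/5, -2/5), {-2/7, -7/46, 5/8, 79/5, 79/4, 7*E}), ProductSet(Interval.open(4/9, 3/4), Interval.Lopen(8/59, 79/4)))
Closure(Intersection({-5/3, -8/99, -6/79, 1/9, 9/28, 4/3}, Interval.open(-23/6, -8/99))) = {-5/3}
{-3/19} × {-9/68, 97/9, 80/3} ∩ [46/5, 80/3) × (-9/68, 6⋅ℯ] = ∅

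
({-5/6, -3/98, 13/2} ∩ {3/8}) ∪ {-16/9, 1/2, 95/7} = {-16/9, 1/2, 95/7}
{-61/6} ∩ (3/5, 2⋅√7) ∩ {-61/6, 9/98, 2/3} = ∅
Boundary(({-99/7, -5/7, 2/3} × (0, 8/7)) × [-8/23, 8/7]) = ({-99/7, -5/7, 2/3} × [0, 8/7]) × [-8/23, 8/7]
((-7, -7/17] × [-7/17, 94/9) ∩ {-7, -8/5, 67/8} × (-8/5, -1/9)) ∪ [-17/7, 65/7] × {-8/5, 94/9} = ({-8/5} × [-7/17, -1/9)) ∪ ([-17/7, 65/7] × {-8/5, 94/9})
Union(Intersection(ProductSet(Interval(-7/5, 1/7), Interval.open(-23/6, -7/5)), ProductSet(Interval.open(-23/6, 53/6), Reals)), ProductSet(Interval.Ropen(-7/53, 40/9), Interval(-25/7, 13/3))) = Union(ProductSet(Interval(-7/5, 1/7), Interval.open(-23/6, -7/5)), ProductSet(Interval.Ropen(-7/53, 40/9), Interval(-25/7, 13/3)))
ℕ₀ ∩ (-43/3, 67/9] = {0, 1, …, 7}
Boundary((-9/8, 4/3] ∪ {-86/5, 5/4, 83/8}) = {-86/5, -9/8, 4/3, 83/8}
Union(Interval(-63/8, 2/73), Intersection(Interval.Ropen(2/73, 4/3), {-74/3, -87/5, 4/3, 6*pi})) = Interval(-63/8, 2/73)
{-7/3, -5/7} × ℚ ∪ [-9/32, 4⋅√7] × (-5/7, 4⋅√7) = ({-7/3, -5/7} × ℚ) ∪ ([-9/32, 4⋅√7] × (-5/7, 4⋅√7))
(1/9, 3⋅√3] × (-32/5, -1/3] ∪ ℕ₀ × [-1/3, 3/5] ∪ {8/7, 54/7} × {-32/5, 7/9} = ({8/7, 54/7} × {-32/5, 7/9}) ∪ (ℕ₀ × [-1/3, 3/5]) ∪ ((1/9, 3⋅√3] × (-32/5, -1/3])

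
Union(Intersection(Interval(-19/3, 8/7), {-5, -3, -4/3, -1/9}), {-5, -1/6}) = {-5, -3, -4/3, -1/6, -1/9}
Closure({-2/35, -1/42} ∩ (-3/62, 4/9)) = {-1/42}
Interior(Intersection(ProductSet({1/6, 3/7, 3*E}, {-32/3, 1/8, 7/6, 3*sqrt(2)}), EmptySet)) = EmptySet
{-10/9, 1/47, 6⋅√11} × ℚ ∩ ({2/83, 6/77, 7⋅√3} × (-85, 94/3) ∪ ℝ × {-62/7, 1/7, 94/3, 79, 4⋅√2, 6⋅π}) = {-10/9, 1/47, 6⋅√11} × {-62/7, 1/7, 94/3, 79}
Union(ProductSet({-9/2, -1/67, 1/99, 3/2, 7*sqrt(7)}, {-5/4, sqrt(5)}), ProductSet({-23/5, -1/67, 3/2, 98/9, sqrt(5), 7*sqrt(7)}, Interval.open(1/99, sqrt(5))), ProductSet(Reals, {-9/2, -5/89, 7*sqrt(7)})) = Union(ProductSet({-9/2, -1/67, 1/99, 3/2, 7*sqrt(7)}, {-5/4, sqrt(5)}), ProductSet({-23/5, -1/67, 3/2, 98/9, sqrt(5), 7*sqrt(7)}, Interval.open(1/99, sqrt(5))), ProductSet(Reals, {-9/2, -5/89, 7*sqrt(7)}))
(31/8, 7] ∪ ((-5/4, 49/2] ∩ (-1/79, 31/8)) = (-1/79, 31/8) ∪ (31/8, 7]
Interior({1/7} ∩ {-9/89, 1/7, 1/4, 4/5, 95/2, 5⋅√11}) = ∅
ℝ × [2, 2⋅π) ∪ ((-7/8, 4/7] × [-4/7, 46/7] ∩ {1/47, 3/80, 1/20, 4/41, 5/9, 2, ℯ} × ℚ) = (ℝ × [2, 2⋅π)) ∪ ({1/47, 3/80, 1/20, 4/41, 5/9} × (ℚ ∩ [-4/7, 46/7]))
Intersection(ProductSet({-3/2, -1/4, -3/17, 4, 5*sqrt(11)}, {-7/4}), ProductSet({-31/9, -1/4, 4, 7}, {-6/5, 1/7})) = EmptySet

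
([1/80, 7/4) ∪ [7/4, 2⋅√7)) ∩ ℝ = [1/80, 2⋅√7)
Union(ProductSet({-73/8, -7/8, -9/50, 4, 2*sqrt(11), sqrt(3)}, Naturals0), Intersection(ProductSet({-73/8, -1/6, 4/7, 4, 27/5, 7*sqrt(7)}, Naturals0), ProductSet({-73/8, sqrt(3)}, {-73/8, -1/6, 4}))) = ProductSet({-73/8, -7/8, -9/50, 4, 2*sqrt(11), sqrt(3)}, Naturals0)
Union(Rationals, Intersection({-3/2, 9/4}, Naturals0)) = Rationals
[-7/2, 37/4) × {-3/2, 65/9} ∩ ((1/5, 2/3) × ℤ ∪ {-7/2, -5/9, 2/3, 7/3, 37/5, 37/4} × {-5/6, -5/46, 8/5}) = ∅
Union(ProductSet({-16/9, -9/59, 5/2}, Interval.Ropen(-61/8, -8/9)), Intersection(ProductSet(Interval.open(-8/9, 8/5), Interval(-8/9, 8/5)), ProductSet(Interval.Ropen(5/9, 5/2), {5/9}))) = Union(ProductSet({-16/9, -9/59, 5/2}, Interval.Ropen(-61/8, -8/9)), ProductSet(Interval.Ropen(5/9, 8/5), {5/9}))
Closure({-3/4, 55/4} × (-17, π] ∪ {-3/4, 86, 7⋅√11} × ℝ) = ({-3/4, 55/4} × [-17, π]) ∪ ({-3/4, 86, 7⋅√11} × ℝ)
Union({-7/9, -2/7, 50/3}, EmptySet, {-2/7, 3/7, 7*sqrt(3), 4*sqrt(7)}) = {-7/9, -2/7, 3/7, 50/3, 7*sqrt(3), 4*sqrt(7)}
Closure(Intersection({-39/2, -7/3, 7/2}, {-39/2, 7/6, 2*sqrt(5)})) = {-39/2}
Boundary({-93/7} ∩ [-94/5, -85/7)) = {-93/7}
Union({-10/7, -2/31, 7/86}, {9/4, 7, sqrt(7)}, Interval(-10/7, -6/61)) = Union({-2/31, 7/86, 9/4, 7, sqrt(7)}, Interval(-10/7, -6/61))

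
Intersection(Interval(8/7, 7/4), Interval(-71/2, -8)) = EmptySet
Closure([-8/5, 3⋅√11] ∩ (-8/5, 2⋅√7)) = [-8/5, 2⋅√7]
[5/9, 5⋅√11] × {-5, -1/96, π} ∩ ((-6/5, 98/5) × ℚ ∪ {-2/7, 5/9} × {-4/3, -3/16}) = [5/9, 5⋅√11] × {-5, -1/96}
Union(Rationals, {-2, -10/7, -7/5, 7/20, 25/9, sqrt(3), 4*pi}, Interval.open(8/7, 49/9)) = Union({4*pi}, Interval(8/7, 49/9), Rationals)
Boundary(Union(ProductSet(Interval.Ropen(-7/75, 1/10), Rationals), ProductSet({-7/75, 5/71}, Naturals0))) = ProductSet(Interval(-7/75, 1/10), Reals)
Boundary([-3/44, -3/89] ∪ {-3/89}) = {-3/44, -3/89}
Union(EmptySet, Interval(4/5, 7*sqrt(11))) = Interval(4/5, 7*sqrt(11))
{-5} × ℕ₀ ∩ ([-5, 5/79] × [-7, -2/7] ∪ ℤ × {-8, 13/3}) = ∅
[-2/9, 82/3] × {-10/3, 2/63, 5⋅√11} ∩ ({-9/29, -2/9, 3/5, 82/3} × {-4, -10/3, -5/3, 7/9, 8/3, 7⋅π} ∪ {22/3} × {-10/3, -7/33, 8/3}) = {-2/9, 3/5, 22/3, 82/3} × {-10/3}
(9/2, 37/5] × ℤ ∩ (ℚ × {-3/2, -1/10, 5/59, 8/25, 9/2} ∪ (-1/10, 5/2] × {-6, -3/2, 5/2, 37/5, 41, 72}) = ∅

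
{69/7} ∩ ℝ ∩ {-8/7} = ∅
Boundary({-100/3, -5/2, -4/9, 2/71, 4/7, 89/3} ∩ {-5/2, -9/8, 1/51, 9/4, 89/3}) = {-5/2, 89/3}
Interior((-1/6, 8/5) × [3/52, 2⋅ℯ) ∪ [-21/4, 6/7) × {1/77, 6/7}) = (-1/6, 8/5) × (3/52, 2⋅ℯ)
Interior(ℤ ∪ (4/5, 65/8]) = ({1, 2, …, 8} \ ℤ \ (4/5, 65/8)) ∪ (ℤ \ ({4/5, 65/8} ∪ (ℤ \ (4/5, 65/8)))) ∪ ((4/5, 65/8) \ ℤ \ (4/5, 65/8)) ∪ ({1, 2, …, 8} \ ({4/5, 65/8} ∪ (ℤ \ (4/5, 65/8))))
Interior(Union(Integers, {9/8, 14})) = EmptySet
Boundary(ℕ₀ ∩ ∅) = ∅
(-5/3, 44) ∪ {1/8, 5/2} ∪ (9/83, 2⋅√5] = (-5/3, 44)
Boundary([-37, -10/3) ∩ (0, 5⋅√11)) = ∅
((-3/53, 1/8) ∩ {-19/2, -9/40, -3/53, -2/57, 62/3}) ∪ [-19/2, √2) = [-19/2, √2)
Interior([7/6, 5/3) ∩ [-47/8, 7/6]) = ∅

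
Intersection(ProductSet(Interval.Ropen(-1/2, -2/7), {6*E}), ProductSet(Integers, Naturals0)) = EmptySet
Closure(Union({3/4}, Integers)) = Union({3/4}, Integers)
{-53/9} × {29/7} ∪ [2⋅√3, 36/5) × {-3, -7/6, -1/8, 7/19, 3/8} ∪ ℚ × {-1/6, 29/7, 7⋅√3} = (ℚ × {-1/6, 29/7, 7⋅√3}) ∪ ([2⋅√3, 36/5) × {-3, -7/6, -1/8, 7/19, 3/8})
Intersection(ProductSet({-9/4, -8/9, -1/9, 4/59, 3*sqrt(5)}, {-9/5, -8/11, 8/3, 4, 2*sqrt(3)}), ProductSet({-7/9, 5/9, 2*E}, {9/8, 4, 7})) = EmptySet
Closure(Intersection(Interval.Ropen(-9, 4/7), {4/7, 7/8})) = EmptySet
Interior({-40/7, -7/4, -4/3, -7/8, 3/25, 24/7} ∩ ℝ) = ∅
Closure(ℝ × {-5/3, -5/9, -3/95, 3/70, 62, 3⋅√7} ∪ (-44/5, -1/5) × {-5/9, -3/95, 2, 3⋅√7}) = (ℝ × {-5/3, -5/9, -3/95, 3/70, 62, 3⋅√7}) ∪ ([-44/5, -1/5] × {-5/9, -3/95, 2, 3⋅√7})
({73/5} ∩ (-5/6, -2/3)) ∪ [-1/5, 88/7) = [-1/5, 88/7)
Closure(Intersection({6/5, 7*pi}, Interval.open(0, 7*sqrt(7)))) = {6/5}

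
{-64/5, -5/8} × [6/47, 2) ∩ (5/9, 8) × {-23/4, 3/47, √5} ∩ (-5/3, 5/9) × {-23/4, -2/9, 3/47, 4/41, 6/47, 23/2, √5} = ∅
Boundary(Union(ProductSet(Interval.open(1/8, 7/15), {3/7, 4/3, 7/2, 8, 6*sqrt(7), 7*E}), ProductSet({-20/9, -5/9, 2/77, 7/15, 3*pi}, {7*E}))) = Union(ProductSet({-20/9, -5/9, 2/77, 7/15, 3*pi}, {7*E}), ProductSet(Interval(1/8, 7/15), {3/7, 4/3, 7/2, 8, 6*sqrt(7), 7*E}))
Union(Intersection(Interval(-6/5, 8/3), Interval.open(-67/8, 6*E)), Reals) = Interval(-oo, oo)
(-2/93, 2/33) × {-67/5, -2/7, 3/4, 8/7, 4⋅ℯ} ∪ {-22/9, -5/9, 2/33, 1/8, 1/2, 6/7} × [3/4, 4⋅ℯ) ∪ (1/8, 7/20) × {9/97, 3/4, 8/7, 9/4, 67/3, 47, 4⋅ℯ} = ((-2/93, 2/33) × {-67/5, -2/7, 3/4, 8/7, 4⋅ℯ}) ∪ ({-22/9, -5/9, 2/33, 1/8, 1/2, 6/7} × [3/4, 4⋅ℯ)) ∪ ((1/8, 7/20) × {9/97, 3/4, 8/7, 9/4, 67/3, 47, 4⋅ℯ})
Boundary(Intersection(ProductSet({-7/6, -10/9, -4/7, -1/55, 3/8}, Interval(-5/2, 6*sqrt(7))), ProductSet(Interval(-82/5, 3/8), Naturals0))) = ProductSet({-7/6, -10/9, -4/7, -1/55, 3/8}, Range(0, 16, 1))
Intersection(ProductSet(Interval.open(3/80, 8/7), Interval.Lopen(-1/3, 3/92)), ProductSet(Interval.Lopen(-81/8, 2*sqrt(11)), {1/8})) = EmptySet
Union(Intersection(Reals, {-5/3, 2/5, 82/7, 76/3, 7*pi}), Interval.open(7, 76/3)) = Union({-5/3, 2/5}, Interval.Lopen(7, 76/3))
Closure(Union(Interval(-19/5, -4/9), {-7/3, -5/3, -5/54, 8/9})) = Union({-5/54, 8/9}, Interval(-19/5, -4/9))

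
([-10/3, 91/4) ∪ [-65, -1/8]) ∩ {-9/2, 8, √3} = {-9/2, 8, √3}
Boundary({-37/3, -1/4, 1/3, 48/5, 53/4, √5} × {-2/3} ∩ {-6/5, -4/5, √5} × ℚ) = {√5} × {-2/3}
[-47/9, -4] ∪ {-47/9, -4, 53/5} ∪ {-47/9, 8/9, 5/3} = [-47/9, -4] ∪ {8/9, 5/3, 53/5}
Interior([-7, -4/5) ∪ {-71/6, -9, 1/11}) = (-7, -4/5)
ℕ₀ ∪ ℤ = ℤ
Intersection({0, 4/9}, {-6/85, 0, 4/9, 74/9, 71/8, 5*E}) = {0, 4/9}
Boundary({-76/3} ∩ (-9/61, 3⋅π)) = ∅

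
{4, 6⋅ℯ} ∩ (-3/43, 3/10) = ∅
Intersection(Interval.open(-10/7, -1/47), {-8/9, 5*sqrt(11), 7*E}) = {-8/9}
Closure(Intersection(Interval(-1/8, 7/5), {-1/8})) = {-1/8}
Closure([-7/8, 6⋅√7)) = [-7/8, 6⋅√7]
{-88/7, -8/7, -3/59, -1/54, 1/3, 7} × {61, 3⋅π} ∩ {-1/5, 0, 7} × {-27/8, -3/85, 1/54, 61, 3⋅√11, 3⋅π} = {7} × {61, 3⋅π}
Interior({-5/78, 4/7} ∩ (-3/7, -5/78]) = ∅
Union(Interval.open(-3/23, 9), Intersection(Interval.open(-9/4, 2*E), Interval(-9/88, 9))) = Interval.open(-3/23, 9)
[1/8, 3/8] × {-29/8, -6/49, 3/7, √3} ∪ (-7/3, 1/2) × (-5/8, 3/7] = ((-7/3, 1/2) × (-5/8, 3/7]) ∪ ([1/8, 3/8] × {-29/8, -6/49, 3/7, √3})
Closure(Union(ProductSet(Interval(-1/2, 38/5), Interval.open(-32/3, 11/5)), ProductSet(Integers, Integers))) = Union(ProductSet(Integers, Integers), ProductSet(Interval(-1/2, 38/5), Interval(-32/3, 11/5)))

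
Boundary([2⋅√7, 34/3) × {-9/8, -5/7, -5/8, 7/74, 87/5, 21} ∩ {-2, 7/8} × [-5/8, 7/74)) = ∅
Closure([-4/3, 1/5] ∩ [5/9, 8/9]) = ∅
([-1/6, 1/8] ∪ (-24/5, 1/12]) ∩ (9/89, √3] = (9/89, 1/8]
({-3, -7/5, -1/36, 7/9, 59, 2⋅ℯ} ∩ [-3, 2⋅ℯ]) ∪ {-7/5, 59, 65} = {-3, -7/5, -1/36, 7/9, 59, 65, 2⋅ℯ}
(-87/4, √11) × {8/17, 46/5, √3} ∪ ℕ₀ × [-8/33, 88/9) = (ℕ₀ × [-8/33, 88/9)) ∪ ((-87/4, √11) × {8/17, 46/5, √3})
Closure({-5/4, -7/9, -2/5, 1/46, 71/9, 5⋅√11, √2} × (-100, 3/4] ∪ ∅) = {-5/4, -7/9, -2/5, 1/46, 71/9, 5⋅√11, √2} × [-100, 3/4]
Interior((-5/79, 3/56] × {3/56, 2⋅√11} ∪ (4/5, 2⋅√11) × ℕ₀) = ∅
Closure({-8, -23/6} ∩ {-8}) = {-8}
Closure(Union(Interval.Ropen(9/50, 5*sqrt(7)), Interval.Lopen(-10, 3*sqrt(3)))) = Interval(-10, 5*sqrt(7))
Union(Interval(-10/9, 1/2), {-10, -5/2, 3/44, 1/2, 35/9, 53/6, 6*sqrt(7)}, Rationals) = Union({6*sqrt(7)}, Interval(-10/9, 1/2), Rationals)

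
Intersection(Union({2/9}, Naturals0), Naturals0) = Naturals0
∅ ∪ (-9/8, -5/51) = (-9/8, -5/51)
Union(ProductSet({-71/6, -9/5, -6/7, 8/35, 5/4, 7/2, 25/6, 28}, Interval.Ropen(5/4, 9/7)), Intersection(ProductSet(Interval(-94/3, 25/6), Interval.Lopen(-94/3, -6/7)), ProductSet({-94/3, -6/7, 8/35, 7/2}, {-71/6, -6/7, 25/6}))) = Union(ProductSet({-94/3, -6/7, 8/35, 7/2}, {-71/6, -6/7}), ProductSet({-71/6, -9/5, -6/7, 8/35, 5/4, 7/2, 25/6, 28}, Interval.Ropen(5/4, 9/7)))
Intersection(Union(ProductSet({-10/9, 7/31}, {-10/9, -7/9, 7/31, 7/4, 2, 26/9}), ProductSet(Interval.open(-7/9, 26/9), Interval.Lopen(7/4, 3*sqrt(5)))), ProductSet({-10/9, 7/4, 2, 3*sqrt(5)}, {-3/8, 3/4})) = EmptySet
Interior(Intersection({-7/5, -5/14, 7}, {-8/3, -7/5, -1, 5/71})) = EmptySet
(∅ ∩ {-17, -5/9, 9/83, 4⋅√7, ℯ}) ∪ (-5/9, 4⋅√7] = (-5/9, 4⋅√7]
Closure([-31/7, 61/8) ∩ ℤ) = {-4, -3, …, 7}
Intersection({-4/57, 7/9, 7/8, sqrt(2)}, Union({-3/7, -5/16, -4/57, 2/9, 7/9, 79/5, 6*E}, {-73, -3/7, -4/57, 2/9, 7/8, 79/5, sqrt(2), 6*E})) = {-4/57, 7/9, 7/8, sqrt(2)}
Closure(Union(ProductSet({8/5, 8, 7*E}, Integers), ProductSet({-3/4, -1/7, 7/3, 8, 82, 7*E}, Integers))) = ProductSet({-3/4, -1/7, 8/5, 7/3, 8, 82, 7*E}, Integers)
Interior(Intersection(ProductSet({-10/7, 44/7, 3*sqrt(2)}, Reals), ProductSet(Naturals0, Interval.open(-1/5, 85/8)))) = EmptySet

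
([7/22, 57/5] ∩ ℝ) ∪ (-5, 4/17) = (-5, 4/17) ∪ [7/22, 57/5]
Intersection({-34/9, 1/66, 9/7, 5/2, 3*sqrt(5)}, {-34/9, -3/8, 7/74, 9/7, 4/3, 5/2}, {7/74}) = EmptySet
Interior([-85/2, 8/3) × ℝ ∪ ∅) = (-85/2, 8/3) × ℝ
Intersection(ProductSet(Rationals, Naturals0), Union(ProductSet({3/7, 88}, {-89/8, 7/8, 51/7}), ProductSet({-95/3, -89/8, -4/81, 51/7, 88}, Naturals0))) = ProductSet({-95/3, -89/8, -4/81, 51/7, 88}, Naturals0)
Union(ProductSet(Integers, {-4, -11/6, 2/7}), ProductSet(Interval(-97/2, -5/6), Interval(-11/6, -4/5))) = Union(ProductSet(Integers, {-4, -11/6, 2/7}), ProductSet(Interval(-97/2, -5/6), Interval(-11/6, -4/5)))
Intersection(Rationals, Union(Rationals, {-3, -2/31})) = Rationals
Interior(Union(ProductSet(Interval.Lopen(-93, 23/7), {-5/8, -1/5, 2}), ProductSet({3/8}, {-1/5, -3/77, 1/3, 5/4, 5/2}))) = EmptySet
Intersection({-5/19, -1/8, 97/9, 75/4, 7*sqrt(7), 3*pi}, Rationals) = {-5/19, -1/8, 97/9, 75/4}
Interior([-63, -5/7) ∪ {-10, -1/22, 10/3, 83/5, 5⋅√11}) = (-63, -5/7)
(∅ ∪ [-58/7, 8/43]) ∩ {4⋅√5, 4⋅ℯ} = ∅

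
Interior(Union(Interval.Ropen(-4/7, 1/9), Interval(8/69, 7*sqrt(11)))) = Union(Interval.open(-4/7, 1/9), Interval.open(8/69, 7*sqrt(11)))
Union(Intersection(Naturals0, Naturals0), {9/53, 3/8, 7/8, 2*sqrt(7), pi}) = Union({9/53, 3/8, 7/8, 2*sqrt(7), pi}, Naturals0)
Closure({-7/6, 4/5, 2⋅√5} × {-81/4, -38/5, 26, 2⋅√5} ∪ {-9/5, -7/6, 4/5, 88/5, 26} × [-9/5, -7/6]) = ({-9/5, -7/6, 4/5, 88/5, 26} × [-9/5, -7/6]) ∪ ({-7/6, 4/5, 2⋅√5} × {-81/4, -38/5, 26, 2⋅√5})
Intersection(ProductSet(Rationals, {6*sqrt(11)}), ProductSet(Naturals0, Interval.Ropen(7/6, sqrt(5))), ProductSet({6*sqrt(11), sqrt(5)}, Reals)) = EmptySet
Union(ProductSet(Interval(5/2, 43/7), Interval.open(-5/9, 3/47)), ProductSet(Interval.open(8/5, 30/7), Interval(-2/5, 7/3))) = Union(ProductSet(Interval.open(8/5, 30/7), Interval(-2/5, 7/3)), ProductSet(Interval(5/2, 43/7), Interval.open(-5/9, 3/47)))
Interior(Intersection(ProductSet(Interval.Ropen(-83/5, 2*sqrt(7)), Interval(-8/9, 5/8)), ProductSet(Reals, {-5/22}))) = EmptySet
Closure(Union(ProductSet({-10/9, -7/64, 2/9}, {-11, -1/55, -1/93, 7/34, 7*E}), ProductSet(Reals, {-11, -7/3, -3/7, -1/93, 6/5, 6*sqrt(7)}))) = Union(ProductSet({-10/9, -7/64, 2/9}, {-11, -1/55, -1/93, 7/34, 7*E}), ProductSet(Reals, {-11, -7/3, -3/7, -1/93, 6/5, 6*sqrt(7)}))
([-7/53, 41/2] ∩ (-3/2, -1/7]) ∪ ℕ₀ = ℕ₀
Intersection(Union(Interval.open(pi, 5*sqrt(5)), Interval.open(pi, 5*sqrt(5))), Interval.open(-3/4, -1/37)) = EmptySet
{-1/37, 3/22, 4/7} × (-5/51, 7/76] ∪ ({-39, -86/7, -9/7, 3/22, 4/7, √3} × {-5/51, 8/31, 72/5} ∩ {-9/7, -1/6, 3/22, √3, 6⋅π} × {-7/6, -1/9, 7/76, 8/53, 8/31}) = ({-9/7, 3/22, √3} × {8/31}) ∪ ({-1/37, 3/22, 4/7} × (-5/51, 7/76])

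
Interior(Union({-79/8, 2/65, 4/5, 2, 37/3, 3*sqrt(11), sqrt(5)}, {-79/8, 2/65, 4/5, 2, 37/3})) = EmptySet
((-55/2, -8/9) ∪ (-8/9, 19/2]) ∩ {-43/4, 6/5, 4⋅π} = {-43/4, 6/5}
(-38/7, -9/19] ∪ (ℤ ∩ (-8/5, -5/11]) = (-38/7, -9/19] ∪ {-1}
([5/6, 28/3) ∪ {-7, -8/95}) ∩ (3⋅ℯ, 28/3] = (3⋅ℯ, 28/3)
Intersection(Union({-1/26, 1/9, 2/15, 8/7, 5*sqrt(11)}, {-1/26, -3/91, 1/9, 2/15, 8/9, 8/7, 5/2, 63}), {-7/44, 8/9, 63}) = {8/9, 63}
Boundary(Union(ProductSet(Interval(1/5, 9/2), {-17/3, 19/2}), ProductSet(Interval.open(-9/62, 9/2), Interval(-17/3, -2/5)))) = Union(ProductSet({-9/62, 9/2}, Interval(-17/3, -2/5)), ProductSet(Interval(-9/62, 9/2), {-17/3, -2/5}), ProductSet(Interval(1/5, 9/2), {-17/3, 19/2}))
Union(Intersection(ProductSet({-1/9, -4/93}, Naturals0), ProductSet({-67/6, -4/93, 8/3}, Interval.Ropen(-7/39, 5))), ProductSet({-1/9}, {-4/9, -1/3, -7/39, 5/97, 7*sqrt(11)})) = Union(ProductSet({-1/9}, {-4/9, -1/3, -7/39, 5/97, 7*sqrt(11)}), ProductSet({-4/93}, Range(0, 5, 1)))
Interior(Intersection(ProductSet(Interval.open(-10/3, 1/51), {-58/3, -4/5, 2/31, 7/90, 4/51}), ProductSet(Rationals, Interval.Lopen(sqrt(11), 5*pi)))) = EmptySet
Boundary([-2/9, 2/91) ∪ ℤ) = {-2/9, 2/91} ∪ (ℤ \ (-2/9, 2/91))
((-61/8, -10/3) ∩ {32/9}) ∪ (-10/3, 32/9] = (-10/3, 32/9]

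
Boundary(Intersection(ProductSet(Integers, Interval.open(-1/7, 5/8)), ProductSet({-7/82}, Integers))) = EmptySet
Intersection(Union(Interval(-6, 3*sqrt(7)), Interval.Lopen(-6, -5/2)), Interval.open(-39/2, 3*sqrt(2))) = Interval.Ropen(-6, 3*sqrt(2))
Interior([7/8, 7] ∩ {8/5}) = ∅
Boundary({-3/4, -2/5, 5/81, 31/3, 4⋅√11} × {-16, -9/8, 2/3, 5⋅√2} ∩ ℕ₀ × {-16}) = ∅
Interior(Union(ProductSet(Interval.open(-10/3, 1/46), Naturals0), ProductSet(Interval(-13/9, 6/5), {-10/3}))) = EmptySet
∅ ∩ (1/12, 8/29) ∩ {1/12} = ∅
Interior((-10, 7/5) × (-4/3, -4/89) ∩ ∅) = ∅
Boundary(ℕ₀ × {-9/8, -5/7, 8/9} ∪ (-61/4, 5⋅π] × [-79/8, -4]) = ({-61/4, 5⋅π} × [-79/8, -4]) ∪ ([-61/4, 5⋅π] × {-79/8, -4}) ∪ ((ℕ₀ ∪ (ℕ₀ \ (-61/4, 5⋅π))) × {-9/8, -5/7, 8/9})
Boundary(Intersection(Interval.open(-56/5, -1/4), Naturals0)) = EmptySet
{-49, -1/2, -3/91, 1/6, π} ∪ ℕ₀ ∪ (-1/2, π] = {-49} ∪ [-1/2, π] ∪ ℕ₀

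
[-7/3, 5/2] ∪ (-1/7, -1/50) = [-7/3, 5/2]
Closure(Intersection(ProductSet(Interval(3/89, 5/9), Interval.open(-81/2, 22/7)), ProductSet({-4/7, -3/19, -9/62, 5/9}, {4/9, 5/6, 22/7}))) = ProductSet({5/9}, {4/9, 5/6})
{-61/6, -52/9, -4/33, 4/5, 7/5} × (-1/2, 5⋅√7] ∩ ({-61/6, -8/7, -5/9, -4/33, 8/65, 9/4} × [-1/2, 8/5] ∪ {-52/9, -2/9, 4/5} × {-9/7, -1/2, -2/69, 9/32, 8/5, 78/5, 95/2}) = ({-52/9, 4/5} × {-2/69, 9/32, 8/5}) ∪ ({-61/6, -4/33} × (-1/2, 8/5])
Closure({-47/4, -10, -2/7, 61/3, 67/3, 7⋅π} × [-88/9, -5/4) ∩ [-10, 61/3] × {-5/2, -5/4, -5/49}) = {-10, -2/7, 61/3} × {-5/2}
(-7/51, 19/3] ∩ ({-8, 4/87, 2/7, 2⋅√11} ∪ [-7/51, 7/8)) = (-7/51, 7/8)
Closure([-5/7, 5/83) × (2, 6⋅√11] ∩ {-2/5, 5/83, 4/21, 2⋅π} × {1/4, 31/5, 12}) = {-2/5} × {31/5, 12}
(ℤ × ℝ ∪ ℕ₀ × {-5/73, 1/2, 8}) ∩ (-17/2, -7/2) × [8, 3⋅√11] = {-8, -7, …, -4} × [8, 3⋅√11]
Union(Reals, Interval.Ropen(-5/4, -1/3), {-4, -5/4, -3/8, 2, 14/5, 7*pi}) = Interval(-oo, oo)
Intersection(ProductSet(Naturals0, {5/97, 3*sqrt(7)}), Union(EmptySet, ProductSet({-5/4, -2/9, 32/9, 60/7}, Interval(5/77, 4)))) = EmptySet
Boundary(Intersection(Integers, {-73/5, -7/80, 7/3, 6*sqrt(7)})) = EmptySet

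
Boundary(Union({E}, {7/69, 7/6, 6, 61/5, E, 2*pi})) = {7/69, 7/6, 6, 61/5, E, 2*pi}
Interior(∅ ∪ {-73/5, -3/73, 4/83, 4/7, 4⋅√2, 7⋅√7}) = ∅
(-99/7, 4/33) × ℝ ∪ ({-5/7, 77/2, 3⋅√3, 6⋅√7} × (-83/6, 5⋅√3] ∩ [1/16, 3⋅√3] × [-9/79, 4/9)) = ((-99/7, 4/33) × ℝ) ∪ ({3⋅√3} × [-9/79, 4/9))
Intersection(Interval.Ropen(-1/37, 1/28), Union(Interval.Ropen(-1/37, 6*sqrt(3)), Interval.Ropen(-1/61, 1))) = Interval.Ropen(-1/37, 1/28)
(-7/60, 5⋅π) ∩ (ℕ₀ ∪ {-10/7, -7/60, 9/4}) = {0, 1, …, 15} ∪ {9/4}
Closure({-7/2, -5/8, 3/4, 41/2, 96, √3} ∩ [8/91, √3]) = {3/4, √3}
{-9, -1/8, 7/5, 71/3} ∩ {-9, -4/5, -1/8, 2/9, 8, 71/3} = {-9, -1/8, 71/3}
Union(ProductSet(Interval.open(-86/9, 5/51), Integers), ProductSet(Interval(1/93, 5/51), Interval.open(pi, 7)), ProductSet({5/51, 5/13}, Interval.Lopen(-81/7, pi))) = Union(ProductSet({5/51, 5/13}, Interval.Lopen(-81/7, pi)), ProductSet(Interval.open(-86/9, 5/51), Integers), ProductSet(Interval(1/93, 5/51), Interval.open(pi, 7)))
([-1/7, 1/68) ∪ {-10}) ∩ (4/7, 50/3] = ∅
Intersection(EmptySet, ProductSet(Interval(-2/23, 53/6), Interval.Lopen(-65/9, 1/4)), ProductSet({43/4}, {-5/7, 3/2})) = EmptySet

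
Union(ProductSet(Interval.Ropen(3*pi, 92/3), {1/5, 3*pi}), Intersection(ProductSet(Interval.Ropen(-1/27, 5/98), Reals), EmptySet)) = ProductSet(Interval.Ropen(3*pi, 92/3), {1/5, 3*pi})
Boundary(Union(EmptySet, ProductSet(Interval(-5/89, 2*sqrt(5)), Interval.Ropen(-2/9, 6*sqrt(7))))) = Union(ProductSet({-5/89, 2*sqrt(5)}, Interval(-2/9, 6*sqrt(7))), ProductSet(Interval(-5/89, 2*sqrt(5)), {-2/9, 6*sqrt(7)}))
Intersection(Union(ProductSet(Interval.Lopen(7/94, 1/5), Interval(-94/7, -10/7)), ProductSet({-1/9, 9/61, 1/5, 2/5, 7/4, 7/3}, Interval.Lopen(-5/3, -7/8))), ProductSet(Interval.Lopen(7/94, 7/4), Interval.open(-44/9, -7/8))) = Union(ProductSet({9/61, 1/5, 2/5, 7/4}, Interval.open(-5/3, -7/8)), ProductSet(Interval.Lopen(7/94, 1/5), Interval.Lopen(-44/9, -10/7)))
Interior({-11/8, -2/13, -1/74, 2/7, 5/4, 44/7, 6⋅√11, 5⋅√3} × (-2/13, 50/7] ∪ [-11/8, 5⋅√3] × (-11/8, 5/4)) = (-11/8, 5⋅√3) × (-11/8, 5/4)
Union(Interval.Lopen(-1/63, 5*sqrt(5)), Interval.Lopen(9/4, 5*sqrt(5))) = Interval.Lopen(-1/63, 5*sqrt(5))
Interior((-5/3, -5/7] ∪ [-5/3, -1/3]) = (-5/3, -1/3)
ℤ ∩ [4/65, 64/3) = {1, 2, …, 21}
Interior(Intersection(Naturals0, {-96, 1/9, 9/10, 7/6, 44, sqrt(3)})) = EmptySet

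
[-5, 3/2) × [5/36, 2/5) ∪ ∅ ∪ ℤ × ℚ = (ℤ × ℚ) ∪ ([-5, 3/2) × [5/36, 2/5))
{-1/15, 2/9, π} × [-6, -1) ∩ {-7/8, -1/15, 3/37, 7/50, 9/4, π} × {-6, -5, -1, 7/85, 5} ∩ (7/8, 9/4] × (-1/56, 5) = ∅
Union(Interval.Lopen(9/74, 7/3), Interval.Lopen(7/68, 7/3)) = Interval.Lopen(7/68, 7/3)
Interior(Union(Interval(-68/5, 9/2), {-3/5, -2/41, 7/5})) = Interval.open(-68/5, 9/2)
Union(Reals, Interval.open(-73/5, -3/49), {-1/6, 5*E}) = Interval(-oo, oo)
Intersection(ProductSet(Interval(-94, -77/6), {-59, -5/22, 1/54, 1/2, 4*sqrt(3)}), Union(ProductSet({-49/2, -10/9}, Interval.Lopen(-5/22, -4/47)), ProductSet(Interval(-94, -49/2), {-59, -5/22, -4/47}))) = ProductSet(Interval(-94, -49/2), {-59, -5/22})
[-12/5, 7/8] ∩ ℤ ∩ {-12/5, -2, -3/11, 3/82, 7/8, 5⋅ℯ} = {-2}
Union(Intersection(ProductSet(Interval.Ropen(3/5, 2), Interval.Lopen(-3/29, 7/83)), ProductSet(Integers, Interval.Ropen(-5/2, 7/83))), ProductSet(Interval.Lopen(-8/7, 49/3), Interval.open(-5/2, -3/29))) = Union(ProductSet(Interval.Lopen(-8/7, 49/3), Interval.open(-5/2, -3/29)), ProductSet(Range(1, 2, 1), Interval.open(-3/29, 7/83)))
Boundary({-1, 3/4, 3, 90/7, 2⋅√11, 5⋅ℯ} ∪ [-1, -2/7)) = {-1, -2/7, 3/4, 3, 90/7, 2⋅√11, 5⋅ℯ}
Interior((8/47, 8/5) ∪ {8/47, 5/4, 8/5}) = (8/47, 8/5)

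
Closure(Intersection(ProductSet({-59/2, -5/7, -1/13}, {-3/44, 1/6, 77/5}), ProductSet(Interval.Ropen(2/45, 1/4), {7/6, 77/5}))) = EmptySet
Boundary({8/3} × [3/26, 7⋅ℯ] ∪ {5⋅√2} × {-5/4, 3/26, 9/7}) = ({8/3} × [3/26, 7⋅ℯ]) ∪ ({5⋅√2} × {-5/4, 3/26, 9/7})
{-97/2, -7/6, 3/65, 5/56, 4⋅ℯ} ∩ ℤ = ∅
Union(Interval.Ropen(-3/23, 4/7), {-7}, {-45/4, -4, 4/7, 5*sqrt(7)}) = Union({-45/4, -7, -4, 5*sqrt(7)}, Interval(-3/23, 4/7))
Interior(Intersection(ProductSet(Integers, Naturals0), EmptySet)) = EmptySet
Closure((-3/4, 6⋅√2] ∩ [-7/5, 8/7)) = [-3/4, 8/7]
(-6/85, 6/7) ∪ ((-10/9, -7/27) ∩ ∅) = (-6/85, 6/7)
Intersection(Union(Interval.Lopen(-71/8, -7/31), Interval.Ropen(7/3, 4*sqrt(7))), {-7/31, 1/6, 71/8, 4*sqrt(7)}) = {-7/31, 71/8}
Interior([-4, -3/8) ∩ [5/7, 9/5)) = ∅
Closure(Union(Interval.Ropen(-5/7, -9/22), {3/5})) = Union({3/5}, Interval(-5/7, -9/22))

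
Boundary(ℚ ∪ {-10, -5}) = ℝ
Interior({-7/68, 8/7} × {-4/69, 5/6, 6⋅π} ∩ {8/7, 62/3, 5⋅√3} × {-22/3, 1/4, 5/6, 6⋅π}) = ∅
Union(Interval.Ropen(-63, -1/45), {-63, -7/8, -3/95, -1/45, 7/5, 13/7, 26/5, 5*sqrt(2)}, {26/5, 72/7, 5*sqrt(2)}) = Union({7/5, 13/7, 26/5, 72/7, 5*sqrt(2)}, Interval(-63, -1/45))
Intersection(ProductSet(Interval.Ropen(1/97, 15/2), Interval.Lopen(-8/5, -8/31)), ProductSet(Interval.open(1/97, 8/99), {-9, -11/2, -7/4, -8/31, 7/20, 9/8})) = ProductSet(Interval.open(1/97, 8/99), {-8/31})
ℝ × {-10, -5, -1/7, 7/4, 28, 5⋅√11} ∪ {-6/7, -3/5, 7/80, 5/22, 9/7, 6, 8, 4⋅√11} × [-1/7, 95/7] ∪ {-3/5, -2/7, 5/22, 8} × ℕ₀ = ({-3/5, -2/7, 5/22, 8} × ℕ₀) ∪ (ℝ × {-10, -5, -1/7, 7/4, 28, 5⋅√11}) ∪ ({-6/7, -3/5, 7/80, 5/22, 9/7, 6, 8, 4⋅√11} × [-1/7, 95/7])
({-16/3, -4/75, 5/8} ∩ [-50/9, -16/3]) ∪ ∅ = {-16/3}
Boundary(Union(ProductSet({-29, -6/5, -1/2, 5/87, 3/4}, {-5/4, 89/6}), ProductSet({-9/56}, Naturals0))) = Union(ProductSet({-9/56}, Naturals0), ProductSet({-29, -6/5, -1/2, 5/87, 3/4}, {-5/4, 89/6}))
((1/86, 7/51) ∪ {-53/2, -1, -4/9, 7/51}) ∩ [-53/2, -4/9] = {-53/2, -1, -4/9}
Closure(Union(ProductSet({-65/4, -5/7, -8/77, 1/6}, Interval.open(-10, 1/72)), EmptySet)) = ProductSet({-65/4, -5/7, -8/77, 1/6}, Interval(-10, 1/72))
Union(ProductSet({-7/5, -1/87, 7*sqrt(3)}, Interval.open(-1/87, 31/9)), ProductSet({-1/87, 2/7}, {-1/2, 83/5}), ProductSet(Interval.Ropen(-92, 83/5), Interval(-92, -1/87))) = Union(ProductSet({-1/87, 2/7}, {-1/2, 83/5}), ProductSet({-7/5, -1/87, 7*sqrt(3)}, Interval.open(-1/87, 31/9)), ProductSet(Interval.Ropen(-92, 83/5), Interval(-92, -1/87)))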